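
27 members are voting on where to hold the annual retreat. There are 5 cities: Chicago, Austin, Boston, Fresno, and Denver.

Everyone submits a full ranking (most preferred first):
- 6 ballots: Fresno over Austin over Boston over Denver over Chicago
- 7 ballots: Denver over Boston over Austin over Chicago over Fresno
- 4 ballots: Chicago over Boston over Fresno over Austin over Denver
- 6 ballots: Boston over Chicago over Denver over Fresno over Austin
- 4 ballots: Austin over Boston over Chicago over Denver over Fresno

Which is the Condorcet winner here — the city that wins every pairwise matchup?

Boston

Boston vs Chicago: 23–4
Boston vs Austin: 17–10
Boston vs Fresno: 21–6
Boston vs Denver: 20–7
Boston beats every other city.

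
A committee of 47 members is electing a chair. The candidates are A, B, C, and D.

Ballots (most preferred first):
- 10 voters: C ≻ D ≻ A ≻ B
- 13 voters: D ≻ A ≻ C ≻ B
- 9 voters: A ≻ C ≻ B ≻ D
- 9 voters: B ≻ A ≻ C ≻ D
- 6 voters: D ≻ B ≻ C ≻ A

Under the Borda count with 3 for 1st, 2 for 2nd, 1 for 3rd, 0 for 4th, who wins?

A

A: 10×1 + 13×2 + 9×3 + 9×2 + 6×0 = 81
B: 10×0 + 13×0 + 9×1 + 9×3 + 6×2 = 48
C: 10×3 + 13×1 + 9×2 + 9×1 + 6×1 = 76
D: 10×2 + 13×3 + 9×0 + 9×0 + 6×3 = 77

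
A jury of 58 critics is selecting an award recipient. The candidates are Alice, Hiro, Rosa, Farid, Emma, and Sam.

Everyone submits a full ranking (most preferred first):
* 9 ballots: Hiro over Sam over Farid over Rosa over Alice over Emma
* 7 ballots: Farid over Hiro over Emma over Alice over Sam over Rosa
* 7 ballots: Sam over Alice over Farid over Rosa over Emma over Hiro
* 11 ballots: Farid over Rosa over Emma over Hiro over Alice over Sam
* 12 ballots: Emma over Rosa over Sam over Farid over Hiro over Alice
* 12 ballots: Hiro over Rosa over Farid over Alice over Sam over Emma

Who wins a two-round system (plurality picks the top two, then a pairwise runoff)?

Farid

Round 1 first-place votes: Alice 0, Hiro 21, Rosa 0, Farid 18, Emma 12, Sam 7. Hiro and Farid advance.
Runoff: Hiro is ranked above Farid on 21 ballots, Farid above Hiro on 37.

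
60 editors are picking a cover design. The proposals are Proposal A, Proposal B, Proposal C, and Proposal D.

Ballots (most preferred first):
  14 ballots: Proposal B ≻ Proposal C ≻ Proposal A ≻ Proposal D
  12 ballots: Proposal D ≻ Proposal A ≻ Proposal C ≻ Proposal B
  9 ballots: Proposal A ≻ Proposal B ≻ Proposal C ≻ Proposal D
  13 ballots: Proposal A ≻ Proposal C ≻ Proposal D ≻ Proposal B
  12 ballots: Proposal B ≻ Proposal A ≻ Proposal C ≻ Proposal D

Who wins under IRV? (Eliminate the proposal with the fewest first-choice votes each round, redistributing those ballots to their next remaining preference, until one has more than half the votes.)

Round 1: Proposal A 22, Proposal B 26, Proposal C 0, Proposal D 12. Proposal C eliminated.
Round 2: Proposal A 22, Proposal B 26, Proposal D 12. Proposal D eliminated.
Round 3: Proposal A 34, Proposal B 26. Proposal A has a majority (≥31).

Proposal A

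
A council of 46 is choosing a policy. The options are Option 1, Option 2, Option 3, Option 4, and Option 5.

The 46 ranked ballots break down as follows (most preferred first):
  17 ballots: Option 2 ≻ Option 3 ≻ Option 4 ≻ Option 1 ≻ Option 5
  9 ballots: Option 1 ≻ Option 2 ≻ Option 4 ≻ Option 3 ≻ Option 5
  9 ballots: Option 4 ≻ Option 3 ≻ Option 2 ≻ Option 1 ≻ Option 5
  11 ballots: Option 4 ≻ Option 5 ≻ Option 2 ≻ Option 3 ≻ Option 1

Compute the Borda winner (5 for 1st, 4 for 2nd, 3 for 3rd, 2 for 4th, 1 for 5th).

Option 1: 17×2 + 9×5 + 9×2 + 11×1 = 108
Option 2: 17×5 + 9×4 + 9×3 + 11×3 = 181
Option 3: 17×4 + 9×2 + 9×4 + 11×2 = 144
Option 4: 17×3 + 9×3 + 9×5 + 11×5 = 178
Option 5: 17×1 + 9×1 + 9×1 + 11×4 = 79

Option 2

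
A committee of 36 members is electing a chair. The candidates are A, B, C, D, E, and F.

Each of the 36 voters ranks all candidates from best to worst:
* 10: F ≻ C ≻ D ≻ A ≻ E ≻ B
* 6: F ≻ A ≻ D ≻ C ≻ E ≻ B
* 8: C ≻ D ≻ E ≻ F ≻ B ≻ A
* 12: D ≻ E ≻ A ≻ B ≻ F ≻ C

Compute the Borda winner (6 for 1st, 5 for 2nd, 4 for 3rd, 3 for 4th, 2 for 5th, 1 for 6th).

A: 10×3 + 6×5 + 8×1 + 12×4 = 116
B: 10×1 + 6×1 + 8×2 + 12×3 = 68
C: 10×5 + 6×3 + 8×6 + 12×1 = 128
D: 10×4 + 6×4 + 8×5 + 12×6 = 176
E: 10×2 + 6×2 + 8×4 + 12×5 = 124
F: 10×6 + 6×6 + 8×3 + 12×2 = 144

D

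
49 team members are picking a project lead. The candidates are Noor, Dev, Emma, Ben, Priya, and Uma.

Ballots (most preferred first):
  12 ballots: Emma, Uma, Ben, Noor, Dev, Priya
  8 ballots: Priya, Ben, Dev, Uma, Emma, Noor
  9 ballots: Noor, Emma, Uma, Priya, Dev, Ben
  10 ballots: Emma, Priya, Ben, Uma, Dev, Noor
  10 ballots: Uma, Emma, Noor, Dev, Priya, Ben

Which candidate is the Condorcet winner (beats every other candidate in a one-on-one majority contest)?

Emma vs Noor: 40–9
Emma vs Dev: 41–8
Emma vs Ben: 41–8
Emma vs Priya: 41–8
Emma vs Uma: 31–18
Emma beats every other candidate.

Emma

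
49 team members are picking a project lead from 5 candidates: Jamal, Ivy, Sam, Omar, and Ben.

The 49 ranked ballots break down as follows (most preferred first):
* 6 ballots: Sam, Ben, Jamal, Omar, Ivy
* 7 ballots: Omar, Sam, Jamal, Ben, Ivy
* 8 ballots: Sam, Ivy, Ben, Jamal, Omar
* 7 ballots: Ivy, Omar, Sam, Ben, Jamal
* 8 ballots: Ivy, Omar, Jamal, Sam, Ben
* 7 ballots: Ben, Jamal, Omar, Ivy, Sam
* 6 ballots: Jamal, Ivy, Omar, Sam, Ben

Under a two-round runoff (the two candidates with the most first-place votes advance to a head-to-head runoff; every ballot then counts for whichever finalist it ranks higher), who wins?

Round 1 first-place votes: Jamal 6, Ivy 15, Sam 14, Omar 7, Ben 7. Ivy and Sam advance.
Runoff: Ivy is ranked above Sam on 28 ballots, Sam above Ivy on 21.

Ivy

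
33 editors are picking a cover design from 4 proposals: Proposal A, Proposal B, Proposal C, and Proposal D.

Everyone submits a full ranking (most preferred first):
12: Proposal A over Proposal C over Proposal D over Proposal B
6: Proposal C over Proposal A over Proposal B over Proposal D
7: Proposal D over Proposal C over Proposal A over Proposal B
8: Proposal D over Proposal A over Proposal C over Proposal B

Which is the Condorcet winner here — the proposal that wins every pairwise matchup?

Proposal A

Proposal A vs Proposal B: 33–0
Proposal A vs Proposal C: 20–13
Proposal A vs Proposal D: 18–15
Proposal A beats every other proposal.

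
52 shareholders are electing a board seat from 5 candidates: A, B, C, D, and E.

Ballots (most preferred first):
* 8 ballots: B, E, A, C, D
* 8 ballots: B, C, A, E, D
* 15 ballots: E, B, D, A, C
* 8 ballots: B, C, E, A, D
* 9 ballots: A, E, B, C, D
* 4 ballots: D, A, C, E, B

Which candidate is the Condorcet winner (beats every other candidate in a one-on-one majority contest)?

E vs A: 31–21
E vs B: 28–24
E vs C: 32–20
E vs D: 48–4
E beats every other candidate.

E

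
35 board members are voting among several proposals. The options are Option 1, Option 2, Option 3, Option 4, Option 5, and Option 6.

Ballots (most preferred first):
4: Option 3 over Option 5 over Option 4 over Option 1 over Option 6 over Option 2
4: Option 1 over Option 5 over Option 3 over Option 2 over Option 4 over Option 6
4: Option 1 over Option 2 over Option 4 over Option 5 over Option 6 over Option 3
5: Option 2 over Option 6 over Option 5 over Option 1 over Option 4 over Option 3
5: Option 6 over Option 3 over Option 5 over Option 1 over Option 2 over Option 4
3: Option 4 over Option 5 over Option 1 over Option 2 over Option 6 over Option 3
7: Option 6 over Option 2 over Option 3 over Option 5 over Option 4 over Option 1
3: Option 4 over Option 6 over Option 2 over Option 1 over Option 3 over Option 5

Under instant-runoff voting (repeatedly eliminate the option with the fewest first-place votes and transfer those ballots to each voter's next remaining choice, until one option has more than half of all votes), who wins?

Option 4

Round 1: Option 1 8, Option 2 5, Option 3 4, Option 4 6, Option 5 0, Option 6 12. Option 5 eliminated.
Round 2: Option 1 8, Option 2 5, Option 3 4, Option 4 6, Option 6 12. Option 3 eliminated.
Round 3: Option 1 8, Option 2 5, Option 4 10, Option 6 12. Option 2 eliminated.
Round 4: Option 1 8, Option 4 10, Option 6 17. Option 1 eliminated.
Round 5: Option 4 18, Option 6 17. Option 4 has a majority (≥18).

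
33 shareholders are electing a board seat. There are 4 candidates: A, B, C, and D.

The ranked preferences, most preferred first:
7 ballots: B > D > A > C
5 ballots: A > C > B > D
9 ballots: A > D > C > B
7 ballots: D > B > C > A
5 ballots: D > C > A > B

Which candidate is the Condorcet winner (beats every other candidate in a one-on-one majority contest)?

D

D vs A: 19–14
D vs B: 21–12
D vs C: 28–5
D beats every other candidate.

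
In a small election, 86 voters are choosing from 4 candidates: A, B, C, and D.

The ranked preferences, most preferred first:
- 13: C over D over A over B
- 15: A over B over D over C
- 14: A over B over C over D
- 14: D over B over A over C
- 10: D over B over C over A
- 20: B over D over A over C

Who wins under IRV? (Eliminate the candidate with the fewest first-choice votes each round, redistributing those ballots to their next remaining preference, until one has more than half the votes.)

D

Round 1: A 29, B 20, C 13, D 24. C eliminated.
Round 2: A 29, B 20, D 37. B eliminated.
Round 3: A 29, D 57. D has a majority (≥44).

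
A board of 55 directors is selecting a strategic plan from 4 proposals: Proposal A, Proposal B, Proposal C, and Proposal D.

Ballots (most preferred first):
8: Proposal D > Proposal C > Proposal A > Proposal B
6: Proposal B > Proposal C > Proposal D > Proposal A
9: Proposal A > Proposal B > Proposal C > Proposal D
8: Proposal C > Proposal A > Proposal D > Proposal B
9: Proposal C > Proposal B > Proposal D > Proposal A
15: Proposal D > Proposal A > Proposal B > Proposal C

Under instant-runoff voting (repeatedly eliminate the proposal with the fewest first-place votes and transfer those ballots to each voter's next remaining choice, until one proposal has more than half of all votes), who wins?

Round 1: Proposal A 9, Proposal B 6, Proposal C 17, Proposal D 23. Proposal B eliminated.
Round 2: Proposal A 9, Proposal C 23, Proposal D 23. Proposal A eliminated.
Round 3: Proposal C 32, Proposal D 23. Proposal C has a majority (≥28).

Proposal C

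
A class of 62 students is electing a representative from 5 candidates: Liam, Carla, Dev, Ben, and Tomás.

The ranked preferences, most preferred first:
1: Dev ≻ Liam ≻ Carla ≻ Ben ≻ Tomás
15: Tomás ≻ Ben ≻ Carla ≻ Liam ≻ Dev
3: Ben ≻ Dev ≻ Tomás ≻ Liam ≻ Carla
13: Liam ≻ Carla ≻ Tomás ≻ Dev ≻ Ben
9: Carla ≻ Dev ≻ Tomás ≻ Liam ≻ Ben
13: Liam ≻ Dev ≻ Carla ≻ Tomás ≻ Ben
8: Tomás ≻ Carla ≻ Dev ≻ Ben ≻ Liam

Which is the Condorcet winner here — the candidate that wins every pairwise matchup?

Carla

Carla vs Liam: 32–30
Carla vs Dev: 45–17
Carla vs Ben: 44–18
Carla vs Tomás: 36–26
Carla beats every other candidate.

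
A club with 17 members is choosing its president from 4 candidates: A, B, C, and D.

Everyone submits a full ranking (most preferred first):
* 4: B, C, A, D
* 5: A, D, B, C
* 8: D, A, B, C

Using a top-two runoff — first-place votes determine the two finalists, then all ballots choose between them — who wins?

A

Round 1 first-place votes: A 5, B 4, C 0, D 8. D and A advance.
Runoff: D is ranked above A on 8 ballots, A above D on 9.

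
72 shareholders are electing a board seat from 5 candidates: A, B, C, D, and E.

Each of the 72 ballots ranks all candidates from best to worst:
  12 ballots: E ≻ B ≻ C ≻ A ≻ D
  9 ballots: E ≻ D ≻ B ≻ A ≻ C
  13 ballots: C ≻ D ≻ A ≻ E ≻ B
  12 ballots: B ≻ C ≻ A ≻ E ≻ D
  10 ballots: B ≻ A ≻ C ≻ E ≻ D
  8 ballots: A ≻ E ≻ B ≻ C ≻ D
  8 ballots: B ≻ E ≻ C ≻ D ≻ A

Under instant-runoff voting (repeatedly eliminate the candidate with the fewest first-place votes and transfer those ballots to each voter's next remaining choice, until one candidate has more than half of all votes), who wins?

Round 1: A 8, B 30, C 13, D 0, E 21. D eliminated.
Round 2: A 8, B 30, C 13, E 21. A eliminated.
Round 3: B 30, C 13, E 29. C eliminated.
Round 4: B 30, E 42. E has a majority (≥37).

E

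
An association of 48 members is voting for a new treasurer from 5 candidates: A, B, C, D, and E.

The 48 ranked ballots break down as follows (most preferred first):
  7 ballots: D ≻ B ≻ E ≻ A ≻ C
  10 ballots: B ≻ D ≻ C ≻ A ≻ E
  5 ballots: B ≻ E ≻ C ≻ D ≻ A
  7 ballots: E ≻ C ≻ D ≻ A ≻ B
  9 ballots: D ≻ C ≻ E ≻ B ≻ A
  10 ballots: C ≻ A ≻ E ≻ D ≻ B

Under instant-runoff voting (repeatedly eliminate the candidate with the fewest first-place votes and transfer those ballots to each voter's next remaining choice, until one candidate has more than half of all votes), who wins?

Round 1: A 0, B 15, C 10, D 16, E 7. A eliminated.
Round 2: B 15, C 10, D 16, E 7. E eliminated.
Round 3: B 15, C 17, D 16. B eliminated.
Round 4: C 22, D 26. D has a majority (≥25).

D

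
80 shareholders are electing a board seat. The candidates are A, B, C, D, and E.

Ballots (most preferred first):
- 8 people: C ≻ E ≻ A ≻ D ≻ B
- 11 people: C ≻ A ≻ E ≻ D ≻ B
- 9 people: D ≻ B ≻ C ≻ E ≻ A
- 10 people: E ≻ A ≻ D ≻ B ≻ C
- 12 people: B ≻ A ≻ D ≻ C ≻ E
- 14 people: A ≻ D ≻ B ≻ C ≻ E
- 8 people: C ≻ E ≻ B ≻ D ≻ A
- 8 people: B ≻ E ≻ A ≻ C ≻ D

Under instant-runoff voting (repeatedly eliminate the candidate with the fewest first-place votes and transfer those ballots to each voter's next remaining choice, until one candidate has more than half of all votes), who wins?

Round 1: A 14, B 20, C 27, D 9, E 10. D eliminated.
Round 2: A 14, B 29, C 27, E 10. E eliminated.
Round 3: A 24, B 29, C 27. A eliminated.
Round 4: B 53, C 27. B has a majority (≥41).

B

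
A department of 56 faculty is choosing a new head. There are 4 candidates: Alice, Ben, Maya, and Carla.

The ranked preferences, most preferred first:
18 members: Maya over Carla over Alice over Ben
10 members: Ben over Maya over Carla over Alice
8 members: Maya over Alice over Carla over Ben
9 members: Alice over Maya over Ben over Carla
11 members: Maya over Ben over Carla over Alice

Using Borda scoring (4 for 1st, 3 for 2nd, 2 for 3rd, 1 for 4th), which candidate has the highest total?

Maya

Alice: 18×2 + 10×1 + 8×3 + 9×4 + 11×1 = 117
Ben: 18×1 + 10×4 + 8×1 + 9×2 + 11×3 = 117
Maya: 18×4 + 10×3 + 8×4 + 9×3 + 11×4 = 205
Carla: 18×3 + 10×2 + 8×2 + 9×1 + 11×2 = 121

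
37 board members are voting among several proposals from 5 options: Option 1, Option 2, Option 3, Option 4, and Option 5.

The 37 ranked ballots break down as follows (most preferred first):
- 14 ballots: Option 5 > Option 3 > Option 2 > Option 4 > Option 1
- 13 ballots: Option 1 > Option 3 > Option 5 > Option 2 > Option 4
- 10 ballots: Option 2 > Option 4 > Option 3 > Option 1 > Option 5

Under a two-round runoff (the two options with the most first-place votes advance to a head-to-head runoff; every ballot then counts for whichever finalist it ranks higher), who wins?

Round 1 first-place votes: Option 1 13, Option 2 10, Option 3 0, Option 4 0, Option 5 14. Option 5 and Option 1 advance.
Runoff: Option 5 is ranked above Option 1 on 14 ballots, Option 1 above Option 5 on 23.

Option 1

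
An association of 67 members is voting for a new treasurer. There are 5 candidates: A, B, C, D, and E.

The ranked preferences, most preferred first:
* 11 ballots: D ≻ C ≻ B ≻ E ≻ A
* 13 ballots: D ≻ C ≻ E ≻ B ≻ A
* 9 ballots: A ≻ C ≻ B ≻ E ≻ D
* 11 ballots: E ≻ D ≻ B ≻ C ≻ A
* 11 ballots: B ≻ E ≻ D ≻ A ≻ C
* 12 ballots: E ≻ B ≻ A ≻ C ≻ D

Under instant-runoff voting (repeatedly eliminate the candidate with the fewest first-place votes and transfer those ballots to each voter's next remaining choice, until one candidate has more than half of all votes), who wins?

Round 1: A 9, B 11, C 0, D 24, E 23. C eliminated.
Round 2: A 9, B 11, D 24, E 23. A eliminated.
Round 3: B 20, D 24, E 23. B eliminated.
Round 4: D 24, E 43. E has a majority (≥34).

E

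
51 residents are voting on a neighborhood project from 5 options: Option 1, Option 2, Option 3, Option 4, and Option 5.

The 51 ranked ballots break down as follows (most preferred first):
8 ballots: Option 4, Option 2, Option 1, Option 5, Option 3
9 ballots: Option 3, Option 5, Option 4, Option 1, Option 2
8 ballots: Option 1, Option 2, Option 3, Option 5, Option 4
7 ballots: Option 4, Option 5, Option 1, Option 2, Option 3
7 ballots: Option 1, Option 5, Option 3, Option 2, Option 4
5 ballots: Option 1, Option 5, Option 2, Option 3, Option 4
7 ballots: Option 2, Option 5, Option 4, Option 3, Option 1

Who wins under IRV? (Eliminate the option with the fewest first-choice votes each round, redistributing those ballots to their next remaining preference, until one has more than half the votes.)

Round 1: Option 1 20, Option 2 7, Option 3 9, Option 4 15, Option 5 0. Option 5 eliminated.
Round 2: Option 1 20, Option 2 7, Option 3 9, Option 4 15. Option 2 eliminated.
Round 3: Option 1 20, Option 3 9, Option 4 22. Option 3 eliminated.
Round 4: Option 1 20, Option 4 31. Option 4 has a majority (≥26).

Option 4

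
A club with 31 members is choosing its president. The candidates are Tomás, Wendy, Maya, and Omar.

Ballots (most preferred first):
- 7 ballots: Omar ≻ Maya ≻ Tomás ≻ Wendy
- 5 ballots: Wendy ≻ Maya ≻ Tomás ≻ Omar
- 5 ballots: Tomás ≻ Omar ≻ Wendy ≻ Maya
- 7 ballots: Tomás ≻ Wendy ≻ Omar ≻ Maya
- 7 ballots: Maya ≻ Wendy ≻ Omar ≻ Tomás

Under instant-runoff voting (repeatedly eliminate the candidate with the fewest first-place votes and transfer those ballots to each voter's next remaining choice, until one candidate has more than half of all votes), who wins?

Maya

Round 1: Tomás 12, Wendy 5, Maya 7, Omar 7. Wendy eliminated.
Round 2: Tomás 12, Maya 12, Omar 7. Omar eliminated.
Round 3: Tomás 12, Maya 19. Maya has a majority (≥16).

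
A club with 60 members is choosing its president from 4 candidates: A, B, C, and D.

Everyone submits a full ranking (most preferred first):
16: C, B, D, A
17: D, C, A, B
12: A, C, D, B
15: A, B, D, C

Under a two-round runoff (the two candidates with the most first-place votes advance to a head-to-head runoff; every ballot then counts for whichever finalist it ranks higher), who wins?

D

Round 1 first-place votes: A 27, B 0, C 16, D 17. A and D advance.
Runoff: A is ranked above D on 27 ballots, D above A on 33.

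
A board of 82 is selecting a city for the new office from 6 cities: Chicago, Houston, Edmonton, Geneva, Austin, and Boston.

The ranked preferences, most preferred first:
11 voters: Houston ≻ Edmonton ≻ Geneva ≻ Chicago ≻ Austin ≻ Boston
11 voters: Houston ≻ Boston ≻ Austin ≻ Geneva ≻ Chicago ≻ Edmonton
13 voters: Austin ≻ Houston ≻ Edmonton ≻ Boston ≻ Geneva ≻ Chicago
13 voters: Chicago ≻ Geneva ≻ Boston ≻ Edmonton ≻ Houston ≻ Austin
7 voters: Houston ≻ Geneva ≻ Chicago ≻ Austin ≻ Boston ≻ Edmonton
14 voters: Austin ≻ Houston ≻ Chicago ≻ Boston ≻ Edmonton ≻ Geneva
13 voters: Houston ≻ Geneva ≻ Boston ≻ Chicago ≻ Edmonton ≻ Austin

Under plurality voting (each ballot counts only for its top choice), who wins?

First-place votes: Chicago 13, Houston 42, Edmonton 0, Geneva 0, Austin 27, Boston 0.

Houston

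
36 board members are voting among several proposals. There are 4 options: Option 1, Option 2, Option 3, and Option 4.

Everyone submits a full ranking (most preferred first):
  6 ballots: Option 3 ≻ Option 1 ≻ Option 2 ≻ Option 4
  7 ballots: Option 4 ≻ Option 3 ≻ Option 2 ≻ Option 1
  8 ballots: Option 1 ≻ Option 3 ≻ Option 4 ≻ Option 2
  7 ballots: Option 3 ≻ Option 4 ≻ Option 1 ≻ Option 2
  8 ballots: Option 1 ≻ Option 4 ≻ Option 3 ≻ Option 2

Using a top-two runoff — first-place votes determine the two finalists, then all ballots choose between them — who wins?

Round 1 first-place votes: Option 1 16, Option 2 0, Option 3 13, Option 4 7. Option 1 and Option 3 advance.
Runoff: Option 1 is ranked above Option 3 on 16 ballots, Option 3 above Option 1 on 20.

Option 3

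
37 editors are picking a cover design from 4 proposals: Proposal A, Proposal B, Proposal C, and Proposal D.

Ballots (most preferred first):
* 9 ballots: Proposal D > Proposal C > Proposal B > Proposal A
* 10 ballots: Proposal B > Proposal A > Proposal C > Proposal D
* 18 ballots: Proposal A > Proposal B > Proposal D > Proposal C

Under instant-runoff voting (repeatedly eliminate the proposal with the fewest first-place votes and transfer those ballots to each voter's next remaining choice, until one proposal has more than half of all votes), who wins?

Proposal B

Round 1: Proposal A 18, Proposal B 10, Proposal C 0, Proposal D 9. Proposal C eliminated.
Round 2: Proposal A 18, Proposal B 10, Proposal D 9. Proposal D eliminated.
Round 3: Proposal A 18, Proposal B 19. Proposal B has a majority (≥19).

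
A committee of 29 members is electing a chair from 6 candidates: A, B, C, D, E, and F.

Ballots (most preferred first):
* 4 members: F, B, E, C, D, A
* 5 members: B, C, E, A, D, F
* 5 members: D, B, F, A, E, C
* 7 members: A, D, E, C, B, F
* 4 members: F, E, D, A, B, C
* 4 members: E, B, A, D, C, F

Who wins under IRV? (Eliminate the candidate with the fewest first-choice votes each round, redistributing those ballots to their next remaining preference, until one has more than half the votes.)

Round 1: A 7, B 5, C 0, D 5, E 4, F 8. C eliminated.
Round 2: A 7, B 5, D 5, E 4, F 8. E eliminated.
Round 3: A 7, B 9, D 5, F 8. D eliminated.
Round 4: A 7, B 14, F 8. A eliminated.
Round 5: B 21, F 8. B has a majority (≥15).

B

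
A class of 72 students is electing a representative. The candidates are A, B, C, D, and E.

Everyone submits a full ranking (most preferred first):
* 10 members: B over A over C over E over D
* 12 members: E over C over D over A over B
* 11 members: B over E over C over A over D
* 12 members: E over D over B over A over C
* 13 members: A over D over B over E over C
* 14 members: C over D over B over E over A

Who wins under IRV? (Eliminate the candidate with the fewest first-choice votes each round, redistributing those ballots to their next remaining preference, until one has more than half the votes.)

Round 1: A 13, B 21, C 14, D 0, E 24. D eliminated.
Round 2: A 13, B 21, C 14, E 24. A eliminated.
Round 3: B 34, C 14, E 24. C eliminated.
Round 4: B 48, E 24. B has a majority (≥37).

B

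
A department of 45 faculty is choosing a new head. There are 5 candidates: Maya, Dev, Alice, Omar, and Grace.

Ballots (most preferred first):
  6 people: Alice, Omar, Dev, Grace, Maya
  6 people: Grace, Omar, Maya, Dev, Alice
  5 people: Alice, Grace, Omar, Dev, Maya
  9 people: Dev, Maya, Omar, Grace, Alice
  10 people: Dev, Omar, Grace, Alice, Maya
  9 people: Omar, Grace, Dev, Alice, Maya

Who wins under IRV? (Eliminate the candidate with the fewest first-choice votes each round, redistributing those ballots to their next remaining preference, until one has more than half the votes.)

Round 1: Maya 0, Dev 19, Alice 11, Omar 9, Grace 6. Maya eliminated.
Round 2: Dev 19, Alice 11, Omar 9, Grace 6. Grace eliminated.
Round 3: Dev 19, Alice 11, Omar 15. Alice eliminated.
Round 4: Dev 19, Omar 26. Omar has a majority (≥23).

Omar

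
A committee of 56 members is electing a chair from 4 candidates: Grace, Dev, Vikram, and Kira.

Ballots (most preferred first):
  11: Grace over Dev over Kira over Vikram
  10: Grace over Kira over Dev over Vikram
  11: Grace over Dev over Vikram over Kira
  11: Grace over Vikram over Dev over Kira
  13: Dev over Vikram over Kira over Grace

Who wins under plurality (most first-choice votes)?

First-place votes: Grace 43, Dev 13, Vikram 0, Kira 0.

Grace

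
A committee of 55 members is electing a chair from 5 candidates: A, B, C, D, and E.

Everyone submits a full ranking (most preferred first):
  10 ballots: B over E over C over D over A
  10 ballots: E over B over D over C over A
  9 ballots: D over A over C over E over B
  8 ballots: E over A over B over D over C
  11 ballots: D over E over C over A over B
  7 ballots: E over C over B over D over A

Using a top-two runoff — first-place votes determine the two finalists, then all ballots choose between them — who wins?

E

Round 1 first-place votes: A 0, B 10, C 0, D 20, E 25. E and D advance.
Runoff: E is ranked above D on 35 ballots, D above E on 20.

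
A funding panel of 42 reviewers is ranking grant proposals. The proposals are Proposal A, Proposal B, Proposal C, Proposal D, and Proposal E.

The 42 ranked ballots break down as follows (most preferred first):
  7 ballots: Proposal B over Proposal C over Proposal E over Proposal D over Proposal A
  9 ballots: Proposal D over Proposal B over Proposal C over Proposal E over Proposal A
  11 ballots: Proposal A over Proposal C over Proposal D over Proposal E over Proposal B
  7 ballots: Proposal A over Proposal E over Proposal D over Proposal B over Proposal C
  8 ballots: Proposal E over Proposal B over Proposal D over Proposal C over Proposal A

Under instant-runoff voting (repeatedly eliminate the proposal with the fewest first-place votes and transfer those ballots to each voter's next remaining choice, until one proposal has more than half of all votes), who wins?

Round 1: Proposal A 18, Proposal B 7, Proposal C 0, Proposal D 9, Proposal E 8. Proposal C eliminated.
Round 2: Proposal A 18, Proposal B 7, Proposal D 9, Proposal E 8. Proposal B eliminated.
Round 3: Proposal A 18, Proposal D 9, Proposal E 15. Proposal D eliminated.
Round 4: Proposal A 18, Proposal E 24. Proposal E has a majority (≥22).

Proposal E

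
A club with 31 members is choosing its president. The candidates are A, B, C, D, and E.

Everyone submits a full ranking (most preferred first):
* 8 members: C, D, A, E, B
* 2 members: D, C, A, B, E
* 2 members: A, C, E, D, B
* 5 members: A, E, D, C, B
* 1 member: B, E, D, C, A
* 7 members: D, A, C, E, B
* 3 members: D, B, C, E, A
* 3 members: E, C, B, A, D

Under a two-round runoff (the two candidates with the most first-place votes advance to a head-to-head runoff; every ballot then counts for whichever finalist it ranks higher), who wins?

D

Round 1 first-place votes: A 7, B 1, C 8, D 12, E 3. D and C advance.
Runoff: D is ranked above C on 18 ballots, C above D on 13.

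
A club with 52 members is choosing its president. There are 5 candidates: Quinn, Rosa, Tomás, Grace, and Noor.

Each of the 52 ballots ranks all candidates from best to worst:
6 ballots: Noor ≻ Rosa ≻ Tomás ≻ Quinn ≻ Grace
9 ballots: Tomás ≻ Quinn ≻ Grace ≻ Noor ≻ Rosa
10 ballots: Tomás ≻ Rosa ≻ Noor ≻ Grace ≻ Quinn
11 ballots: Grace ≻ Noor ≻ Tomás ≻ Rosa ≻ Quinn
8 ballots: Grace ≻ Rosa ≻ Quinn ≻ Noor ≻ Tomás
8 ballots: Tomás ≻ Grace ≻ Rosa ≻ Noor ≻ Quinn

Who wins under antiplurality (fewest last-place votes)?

Noor

Last-place votes: Quinn 29, Rosa 9, Tomás 8, Grace 6, Noor 0.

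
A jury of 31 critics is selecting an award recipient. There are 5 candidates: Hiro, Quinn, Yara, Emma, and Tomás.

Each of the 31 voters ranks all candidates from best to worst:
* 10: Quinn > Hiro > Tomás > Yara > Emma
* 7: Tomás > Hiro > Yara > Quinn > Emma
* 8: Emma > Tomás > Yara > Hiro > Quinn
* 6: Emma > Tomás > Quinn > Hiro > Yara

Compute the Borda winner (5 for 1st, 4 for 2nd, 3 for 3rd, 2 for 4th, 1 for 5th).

Tomás

Hiro: 10×4 + 7×4 + 8×2 + 6×2 = 96
Quinn: 10×5 + 7×2 + 8×1 + 6×3 = 90
Yara: 10×2 + 7×3 + 8×3 + 6×1 = 71
Emma: 10×1 + 7×1 + 8×5 + 6×5 = 87
Tomás: 10×3 + 7×5 + 8×4 + 6×4 = 121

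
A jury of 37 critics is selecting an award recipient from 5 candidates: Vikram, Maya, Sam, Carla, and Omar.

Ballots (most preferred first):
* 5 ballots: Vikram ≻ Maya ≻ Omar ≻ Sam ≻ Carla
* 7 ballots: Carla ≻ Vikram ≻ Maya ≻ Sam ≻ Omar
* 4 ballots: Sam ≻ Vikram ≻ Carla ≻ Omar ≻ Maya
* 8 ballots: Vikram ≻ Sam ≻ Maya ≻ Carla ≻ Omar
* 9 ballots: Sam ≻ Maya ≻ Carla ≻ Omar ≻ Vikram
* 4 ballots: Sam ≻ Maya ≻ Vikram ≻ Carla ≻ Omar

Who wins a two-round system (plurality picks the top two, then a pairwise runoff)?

Vikram

Round 1 first-place votes: Vikram 13, Maya 0, Sam 17, Carla 7, Omar 0. Sam and Vikram advance.
Runoff: Sam is ranked above Vikram on 17 ballots, Vikram above Sam on 20.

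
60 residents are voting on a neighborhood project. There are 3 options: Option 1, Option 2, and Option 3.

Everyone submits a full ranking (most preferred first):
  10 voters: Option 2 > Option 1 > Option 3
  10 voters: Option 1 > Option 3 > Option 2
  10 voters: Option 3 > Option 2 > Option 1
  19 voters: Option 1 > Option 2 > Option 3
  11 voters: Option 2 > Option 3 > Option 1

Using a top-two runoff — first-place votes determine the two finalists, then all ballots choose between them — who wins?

Option 2

Round 1 first-place votes: Option 1 29, Option 2 21, Option 3 10. Option 1 and Option 2 advance.
Runoff: Option 1 is ranked above Option 2 on 29 ballots, Option 2 above Option 1 on 31.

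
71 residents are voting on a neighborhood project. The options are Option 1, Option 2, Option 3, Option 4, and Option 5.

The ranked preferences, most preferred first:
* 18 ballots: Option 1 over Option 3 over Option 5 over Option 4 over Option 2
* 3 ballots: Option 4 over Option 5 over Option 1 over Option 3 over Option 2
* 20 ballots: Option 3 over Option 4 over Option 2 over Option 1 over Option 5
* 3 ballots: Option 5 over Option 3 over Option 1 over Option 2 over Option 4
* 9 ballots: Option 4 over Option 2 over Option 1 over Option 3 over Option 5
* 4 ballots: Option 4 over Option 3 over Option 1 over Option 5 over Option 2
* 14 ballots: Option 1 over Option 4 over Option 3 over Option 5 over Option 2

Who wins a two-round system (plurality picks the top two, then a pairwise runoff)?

Option 1

Round 1 first-place votes: Option 1 32, Option 2 0, Option 3 20, Option 4 16, Option 5 3. Option 1 and Option 3 advance.
Runoff: Option 1 is ranked above Option 3 on 44 ballots, Option 3 above Option 1 on 27.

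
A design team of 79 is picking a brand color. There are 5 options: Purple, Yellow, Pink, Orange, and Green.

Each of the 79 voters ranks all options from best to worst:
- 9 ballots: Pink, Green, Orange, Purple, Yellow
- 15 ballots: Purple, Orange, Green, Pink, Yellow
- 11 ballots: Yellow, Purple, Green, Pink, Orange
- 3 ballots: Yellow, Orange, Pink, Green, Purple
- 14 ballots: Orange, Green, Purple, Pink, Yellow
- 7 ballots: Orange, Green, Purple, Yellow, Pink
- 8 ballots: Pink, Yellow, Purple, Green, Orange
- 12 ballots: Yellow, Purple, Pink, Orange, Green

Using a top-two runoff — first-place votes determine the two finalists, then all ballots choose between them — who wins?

Round 1 first-place votes: Purple 15, Yellow 26, Pink 17, Orange 21, Green 0. Yellow and Orange advance.
Runoff: Yellow is ranked above Orange on 34 ballots, Orange above Yellow on 45.

Orange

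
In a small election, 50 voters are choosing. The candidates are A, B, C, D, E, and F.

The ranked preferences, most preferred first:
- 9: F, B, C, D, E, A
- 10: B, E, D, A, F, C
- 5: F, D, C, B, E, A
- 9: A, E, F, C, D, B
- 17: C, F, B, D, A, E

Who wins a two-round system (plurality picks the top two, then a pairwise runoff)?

Round 1 first-place votes: A 9, B 10, C 17, D 0, E 0, F 14. C and F advance.
Runoff: C is ranked above F on 17 ballots, F above C on 33.

F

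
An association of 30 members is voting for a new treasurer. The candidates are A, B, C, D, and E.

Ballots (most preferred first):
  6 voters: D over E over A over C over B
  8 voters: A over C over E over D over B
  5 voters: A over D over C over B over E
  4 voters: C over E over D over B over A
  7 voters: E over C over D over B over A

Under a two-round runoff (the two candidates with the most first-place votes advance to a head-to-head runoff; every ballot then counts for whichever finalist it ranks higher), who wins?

Round 1 first-place votes: A 13, B 0, C 4, D 6, E 7. A and E advance.
Runoff: A is ranked above E on 13 ballots, E above A on 17.

E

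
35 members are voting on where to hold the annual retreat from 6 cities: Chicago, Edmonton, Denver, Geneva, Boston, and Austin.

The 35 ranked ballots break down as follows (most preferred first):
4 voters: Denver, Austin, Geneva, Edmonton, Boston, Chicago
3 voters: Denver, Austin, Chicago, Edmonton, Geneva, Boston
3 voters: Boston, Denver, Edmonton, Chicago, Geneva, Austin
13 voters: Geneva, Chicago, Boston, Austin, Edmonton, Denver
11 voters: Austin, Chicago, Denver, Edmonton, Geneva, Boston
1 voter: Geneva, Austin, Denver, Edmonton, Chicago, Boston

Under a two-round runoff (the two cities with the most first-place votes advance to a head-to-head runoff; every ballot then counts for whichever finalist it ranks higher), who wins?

Austin

Round 1 first-place votes: Chicago 0, Edmonton 0, Denver 7, Geneva 14, Boston 3, Austin 11. Geneva and Austin advance.
Runoff: Geneva is ranked above Austin on 17 ballots, Austin above Geneva on 18.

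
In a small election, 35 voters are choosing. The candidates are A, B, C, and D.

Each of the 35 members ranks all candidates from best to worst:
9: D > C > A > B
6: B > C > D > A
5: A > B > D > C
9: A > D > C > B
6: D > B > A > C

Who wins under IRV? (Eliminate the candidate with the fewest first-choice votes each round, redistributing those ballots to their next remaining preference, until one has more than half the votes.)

D

Round 1: A 14, B 6, C 0, D 15. C eliminated.
Round 2: A 14, B 6, D 15. B eliminated.
Round 3: A 14, D 21. D has a majority (≥18).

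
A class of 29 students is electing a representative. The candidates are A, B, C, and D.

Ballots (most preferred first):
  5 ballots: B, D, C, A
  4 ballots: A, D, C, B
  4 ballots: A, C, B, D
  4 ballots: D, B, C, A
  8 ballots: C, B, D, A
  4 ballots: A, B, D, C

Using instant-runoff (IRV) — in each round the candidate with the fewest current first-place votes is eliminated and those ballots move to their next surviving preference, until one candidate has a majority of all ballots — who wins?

Round 1: A 12, B 5, C 8, D 4. D eliminated.
Round 2: A 12, B 9, C 8. C eliminated.
Round 3: A 12, B 17. B has a majority (≥15).

B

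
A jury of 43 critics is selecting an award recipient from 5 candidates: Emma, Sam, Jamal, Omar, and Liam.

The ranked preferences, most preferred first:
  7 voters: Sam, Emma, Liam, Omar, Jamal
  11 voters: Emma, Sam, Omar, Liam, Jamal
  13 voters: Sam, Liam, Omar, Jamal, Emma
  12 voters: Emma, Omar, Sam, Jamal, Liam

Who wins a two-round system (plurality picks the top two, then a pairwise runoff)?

Emma

Round 1 first-place votes: Emma 23, Sam 20, Jamal 0, Omar 0, Liam 0. Emma and Sam advance.
Runoff: Emma is ranked above Sam on 23 ballots, Sam above Emma on 20.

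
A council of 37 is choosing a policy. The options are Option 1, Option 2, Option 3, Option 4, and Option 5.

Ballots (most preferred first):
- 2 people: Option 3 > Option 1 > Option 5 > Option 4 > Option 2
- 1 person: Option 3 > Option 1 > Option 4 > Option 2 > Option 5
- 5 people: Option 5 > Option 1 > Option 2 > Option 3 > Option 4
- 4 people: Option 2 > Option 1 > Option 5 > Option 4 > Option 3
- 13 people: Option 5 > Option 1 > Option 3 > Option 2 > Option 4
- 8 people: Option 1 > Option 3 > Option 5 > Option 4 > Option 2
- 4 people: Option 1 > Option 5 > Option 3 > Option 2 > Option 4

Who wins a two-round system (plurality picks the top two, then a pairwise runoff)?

Option 1

Round 1 first-place votes: Option 1 12, Option 2 4, Option 3 3, Option 4 0, Option 5 18. Option 5 and Option 1 advance.
Runoff: Option 5 is ranked above Option 1 on 18 ballots, Option 1 above Option 5 on 19.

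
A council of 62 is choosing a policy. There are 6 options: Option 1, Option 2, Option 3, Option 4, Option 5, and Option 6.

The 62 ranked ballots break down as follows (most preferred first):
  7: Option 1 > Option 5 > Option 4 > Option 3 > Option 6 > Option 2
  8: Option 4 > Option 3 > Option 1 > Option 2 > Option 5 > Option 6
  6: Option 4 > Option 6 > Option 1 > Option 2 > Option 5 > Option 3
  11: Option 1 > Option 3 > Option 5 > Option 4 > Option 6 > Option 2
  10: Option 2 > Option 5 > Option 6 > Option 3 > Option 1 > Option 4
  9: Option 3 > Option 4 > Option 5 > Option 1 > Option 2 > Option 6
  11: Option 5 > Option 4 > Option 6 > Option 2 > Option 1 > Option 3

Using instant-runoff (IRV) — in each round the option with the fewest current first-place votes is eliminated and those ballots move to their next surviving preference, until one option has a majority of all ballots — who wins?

Option 5

Round 1: Option 1 18, Option 2 10, Option 3 9, Option 4 14, Option 5 11, Option 6 0. Option 6 eliminated.
Round 2: Option 1 18, Option 2 10, Option 3 9, Option 4 14, Option 5 11. Option 3 eliminated.
Round 3: Option 1 18, Option 2 10, Option 4 23, Option 5 11. Option 2 eliminated.
Round 4: Option 1 18, Option 4 23, Option 5 21. Option 1 eliminated.
Round 5: Option 4 23, Option 5 39. Option 5 has a majority (≥32).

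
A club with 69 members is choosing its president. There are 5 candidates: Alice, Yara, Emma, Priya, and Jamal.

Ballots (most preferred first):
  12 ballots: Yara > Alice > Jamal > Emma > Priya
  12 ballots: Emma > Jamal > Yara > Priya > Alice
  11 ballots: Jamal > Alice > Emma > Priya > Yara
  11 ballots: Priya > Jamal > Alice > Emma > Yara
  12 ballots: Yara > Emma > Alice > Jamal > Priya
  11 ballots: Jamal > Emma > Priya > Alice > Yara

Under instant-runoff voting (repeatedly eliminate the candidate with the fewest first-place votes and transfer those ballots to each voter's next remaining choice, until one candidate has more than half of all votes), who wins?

Round 1: Alice 0, Yara 24, Emma 12, Priya 11, Jamal 22. Alice eliminated.
Round 2: Yara 24, Emma 12, Priya 11, Jamal 22. Priya eliminated.
Round 3: Yara 24, Emma 12, Jamal 33. Emma eliminated.
Round 4: Yara 24, Jamal 45. Jamal has a majority (≥35).

Jamal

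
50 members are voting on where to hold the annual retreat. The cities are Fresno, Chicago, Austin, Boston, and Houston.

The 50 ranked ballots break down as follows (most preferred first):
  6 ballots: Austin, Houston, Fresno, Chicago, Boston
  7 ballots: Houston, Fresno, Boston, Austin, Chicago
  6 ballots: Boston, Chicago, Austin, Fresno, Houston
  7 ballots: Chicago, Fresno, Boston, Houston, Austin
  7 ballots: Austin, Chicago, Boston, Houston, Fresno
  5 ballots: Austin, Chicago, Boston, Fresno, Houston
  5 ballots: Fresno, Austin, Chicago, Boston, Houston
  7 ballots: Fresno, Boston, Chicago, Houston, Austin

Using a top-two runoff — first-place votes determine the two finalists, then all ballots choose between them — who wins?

Fresno

Round 1 first-place votes: Fresno 12, Chicago 7, Austin 18, Boston 6, Houston 7. Austin and Fresno advance.
Runoff: Austin is ranked above Fresno on 24 ballots, Fresno above Austin on 26.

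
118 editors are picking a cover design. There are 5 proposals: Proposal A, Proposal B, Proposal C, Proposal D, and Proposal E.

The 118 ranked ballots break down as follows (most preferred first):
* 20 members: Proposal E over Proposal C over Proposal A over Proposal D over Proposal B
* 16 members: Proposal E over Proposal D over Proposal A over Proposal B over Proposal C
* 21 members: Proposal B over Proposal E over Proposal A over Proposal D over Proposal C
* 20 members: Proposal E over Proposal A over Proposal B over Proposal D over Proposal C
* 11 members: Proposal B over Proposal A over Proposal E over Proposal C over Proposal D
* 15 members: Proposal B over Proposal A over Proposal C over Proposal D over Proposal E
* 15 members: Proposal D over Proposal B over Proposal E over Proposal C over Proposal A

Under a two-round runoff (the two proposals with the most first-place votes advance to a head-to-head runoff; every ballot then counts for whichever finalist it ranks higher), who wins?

Round 1 first-place votes: Proposal A 0, Proposal B 47, Proposal C 0, Proposal D 15, Proposal E 56. Proposal E and Proposal B advance.
Runoff: Proposal E is ranked above Proposal B on 56 ballots, Proposal B above Proposal E on 62.

Proposal B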